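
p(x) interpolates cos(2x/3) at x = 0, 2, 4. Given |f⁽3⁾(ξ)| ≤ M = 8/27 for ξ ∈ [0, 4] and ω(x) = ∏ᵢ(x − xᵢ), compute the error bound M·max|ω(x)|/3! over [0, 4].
64*sqrt(3)/729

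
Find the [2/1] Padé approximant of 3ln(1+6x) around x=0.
18*x*(x + 1)/(4*x + 1)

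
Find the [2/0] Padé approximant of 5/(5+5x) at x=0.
x**2 - x + 1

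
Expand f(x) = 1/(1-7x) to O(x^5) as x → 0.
1 + 7*x + 49*x**2 + 343*x**3 + 2401*x**4 + O(x**5)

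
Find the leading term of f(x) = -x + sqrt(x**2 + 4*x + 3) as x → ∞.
2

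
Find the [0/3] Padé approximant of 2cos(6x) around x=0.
2/(18*x**2 + 1)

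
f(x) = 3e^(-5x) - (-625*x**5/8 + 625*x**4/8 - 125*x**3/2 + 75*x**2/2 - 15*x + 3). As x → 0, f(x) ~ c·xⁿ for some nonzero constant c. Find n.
6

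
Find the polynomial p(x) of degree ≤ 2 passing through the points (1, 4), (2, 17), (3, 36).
3*x**2 + 4*x - 3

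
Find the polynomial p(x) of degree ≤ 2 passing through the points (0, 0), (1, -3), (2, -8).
-x**2 - 2*x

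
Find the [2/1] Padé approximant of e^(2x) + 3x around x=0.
(-4*x**2/3 + 13*x/3 + 1)/(1 - 2*x/3)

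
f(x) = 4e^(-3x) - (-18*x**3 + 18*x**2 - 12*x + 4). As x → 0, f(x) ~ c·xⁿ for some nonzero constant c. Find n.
4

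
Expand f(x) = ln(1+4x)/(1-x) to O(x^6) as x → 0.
4*x - 4*x**2 + 52*x**3/3 - 140*x**4/3 + 2372*x**5/15 + O(x**6)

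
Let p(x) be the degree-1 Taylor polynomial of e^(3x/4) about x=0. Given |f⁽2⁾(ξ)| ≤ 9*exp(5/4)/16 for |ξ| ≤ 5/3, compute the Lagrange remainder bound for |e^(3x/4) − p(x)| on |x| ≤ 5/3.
25*exp(5/4)/32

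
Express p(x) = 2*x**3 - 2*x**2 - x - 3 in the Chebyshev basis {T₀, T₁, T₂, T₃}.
(-4)T₀ + (1/2)T₁ - T₂ + (1/2)T₃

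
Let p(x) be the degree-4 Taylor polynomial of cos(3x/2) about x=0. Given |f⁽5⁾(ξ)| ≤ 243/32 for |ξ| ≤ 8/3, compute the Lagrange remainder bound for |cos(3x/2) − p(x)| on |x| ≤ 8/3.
128/15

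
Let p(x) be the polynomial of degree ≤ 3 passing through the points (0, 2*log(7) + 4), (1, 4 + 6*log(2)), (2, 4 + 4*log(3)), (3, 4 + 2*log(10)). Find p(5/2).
4 + log(27*5**(5/8)*6**(3/4)*7**(1/8)/4)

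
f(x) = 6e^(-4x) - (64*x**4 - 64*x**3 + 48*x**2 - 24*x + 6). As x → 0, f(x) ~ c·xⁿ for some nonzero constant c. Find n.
5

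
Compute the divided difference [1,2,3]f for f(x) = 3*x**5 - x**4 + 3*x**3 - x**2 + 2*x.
262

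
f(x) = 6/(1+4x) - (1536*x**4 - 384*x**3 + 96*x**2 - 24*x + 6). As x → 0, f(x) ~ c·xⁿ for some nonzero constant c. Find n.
5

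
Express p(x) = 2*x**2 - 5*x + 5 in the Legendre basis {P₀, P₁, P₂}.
(17/3)P₀ + (-5)P₁ + (4/3)P₂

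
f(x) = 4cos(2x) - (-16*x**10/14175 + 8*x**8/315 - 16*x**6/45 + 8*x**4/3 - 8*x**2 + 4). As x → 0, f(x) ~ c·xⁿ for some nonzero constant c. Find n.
12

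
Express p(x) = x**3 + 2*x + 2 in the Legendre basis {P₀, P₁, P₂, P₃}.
(2)P₀ + (13/5)P₁ + (2/5)P₃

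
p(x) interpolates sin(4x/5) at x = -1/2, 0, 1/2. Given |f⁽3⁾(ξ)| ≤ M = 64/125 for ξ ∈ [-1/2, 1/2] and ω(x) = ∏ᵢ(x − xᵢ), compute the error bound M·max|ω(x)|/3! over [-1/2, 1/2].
8*sqrt(3)/3375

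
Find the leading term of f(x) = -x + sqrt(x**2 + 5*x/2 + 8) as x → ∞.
5/4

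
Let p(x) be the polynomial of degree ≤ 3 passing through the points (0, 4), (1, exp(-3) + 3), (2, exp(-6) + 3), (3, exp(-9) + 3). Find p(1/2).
(-5*exp(3) + 1 + 15*exp(6) + 53*exp(9))*exp(-9)/16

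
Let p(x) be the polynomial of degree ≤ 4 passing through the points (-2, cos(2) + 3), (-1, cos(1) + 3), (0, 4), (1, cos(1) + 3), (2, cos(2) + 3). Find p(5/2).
-75*cos(1)/16 + 175*cos(2)/64 + 381/64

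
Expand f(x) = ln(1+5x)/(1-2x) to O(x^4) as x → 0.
5*x - 5*x**2/2 + 110*x**3/3 + O(x**4)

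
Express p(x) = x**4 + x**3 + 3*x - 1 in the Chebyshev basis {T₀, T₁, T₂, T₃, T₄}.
(-5/8)T₀ + (15/4)T₁ + (1/2)T₂ + (1/4)T₃ + (1/8)T₄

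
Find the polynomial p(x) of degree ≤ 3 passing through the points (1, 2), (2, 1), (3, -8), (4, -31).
-x**3 + 2*x**2 + 1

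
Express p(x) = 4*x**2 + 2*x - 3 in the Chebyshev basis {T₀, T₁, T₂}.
-T₀ + (2)T₁ + (2)T₂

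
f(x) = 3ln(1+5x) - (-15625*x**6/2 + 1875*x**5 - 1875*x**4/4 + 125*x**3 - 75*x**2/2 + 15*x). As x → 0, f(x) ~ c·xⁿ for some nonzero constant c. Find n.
7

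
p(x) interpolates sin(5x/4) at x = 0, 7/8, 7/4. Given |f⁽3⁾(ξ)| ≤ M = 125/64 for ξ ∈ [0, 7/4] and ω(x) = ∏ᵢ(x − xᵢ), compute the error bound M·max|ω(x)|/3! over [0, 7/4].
42875*sqrt(3)/884736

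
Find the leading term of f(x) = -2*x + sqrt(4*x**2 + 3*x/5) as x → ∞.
3/20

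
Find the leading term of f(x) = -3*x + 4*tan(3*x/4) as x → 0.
9*x**3/16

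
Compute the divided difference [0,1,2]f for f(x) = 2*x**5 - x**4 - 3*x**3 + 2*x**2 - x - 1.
16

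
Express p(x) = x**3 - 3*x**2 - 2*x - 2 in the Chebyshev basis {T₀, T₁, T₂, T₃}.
(-7/2)T₀ + (-5/4)T₁ + (-3/2)T₂ + (1/4)T₃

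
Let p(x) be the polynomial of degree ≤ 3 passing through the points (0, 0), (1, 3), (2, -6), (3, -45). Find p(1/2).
15/8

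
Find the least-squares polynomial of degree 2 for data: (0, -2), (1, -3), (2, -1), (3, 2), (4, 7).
-15/7 + (-99/70)x + (13/14)x²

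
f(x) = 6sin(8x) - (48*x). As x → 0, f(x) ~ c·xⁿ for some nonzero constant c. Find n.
3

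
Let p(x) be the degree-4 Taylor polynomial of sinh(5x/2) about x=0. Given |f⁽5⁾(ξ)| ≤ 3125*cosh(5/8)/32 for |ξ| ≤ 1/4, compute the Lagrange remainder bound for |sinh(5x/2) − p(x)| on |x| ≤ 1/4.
625*cosh(5/8)/786432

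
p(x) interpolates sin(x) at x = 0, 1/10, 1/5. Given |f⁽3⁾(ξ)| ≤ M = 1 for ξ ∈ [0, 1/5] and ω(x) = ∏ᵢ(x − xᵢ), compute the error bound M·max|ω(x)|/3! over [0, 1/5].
sqrt(3)/27000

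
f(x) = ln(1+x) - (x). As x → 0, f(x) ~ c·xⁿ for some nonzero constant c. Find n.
2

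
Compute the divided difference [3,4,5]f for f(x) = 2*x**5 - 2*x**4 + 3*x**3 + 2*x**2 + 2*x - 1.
1164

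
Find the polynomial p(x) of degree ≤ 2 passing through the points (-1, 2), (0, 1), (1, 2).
x**2 + 1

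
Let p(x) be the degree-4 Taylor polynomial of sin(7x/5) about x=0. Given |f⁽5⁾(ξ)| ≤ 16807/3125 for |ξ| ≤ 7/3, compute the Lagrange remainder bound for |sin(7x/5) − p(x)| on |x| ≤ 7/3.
282475249/91125000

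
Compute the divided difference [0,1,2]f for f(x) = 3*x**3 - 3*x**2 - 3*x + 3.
6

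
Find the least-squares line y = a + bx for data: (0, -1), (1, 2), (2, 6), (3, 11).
a = -3/2, b = 4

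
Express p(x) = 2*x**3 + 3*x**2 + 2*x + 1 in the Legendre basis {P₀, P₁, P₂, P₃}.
(2)P₀ + (16/5)P₁ + (2)P₂ + (4/5)P₃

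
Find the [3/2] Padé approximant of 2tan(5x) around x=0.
(-50*x**3/3 + 10*x)/(1 - 10*x**2)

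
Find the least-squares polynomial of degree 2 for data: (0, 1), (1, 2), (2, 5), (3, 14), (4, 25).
39/35 + (-10/7)x + (13/7)x²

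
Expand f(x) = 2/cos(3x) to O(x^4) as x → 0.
2 + 9*x**2 + O(x**4)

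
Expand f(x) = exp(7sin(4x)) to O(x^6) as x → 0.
1 + 28*x + 392*x**2 + 3584*x**3 + 23520*x**4 + 1713152*x**5/15 + O(x**6)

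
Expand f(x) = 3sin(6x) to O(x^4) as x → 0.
18*x - 108*x**3 + O(x**4)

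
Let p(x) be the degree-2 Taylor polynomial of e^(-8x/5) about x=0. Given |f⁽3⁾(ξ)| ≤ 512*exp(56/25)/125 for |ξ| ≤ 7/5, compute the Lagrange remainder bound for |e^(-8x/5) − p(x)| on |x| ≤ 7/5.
87808*exp(56/25)/46875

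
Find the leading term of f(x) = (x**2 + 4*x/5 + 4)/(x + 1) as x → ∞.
x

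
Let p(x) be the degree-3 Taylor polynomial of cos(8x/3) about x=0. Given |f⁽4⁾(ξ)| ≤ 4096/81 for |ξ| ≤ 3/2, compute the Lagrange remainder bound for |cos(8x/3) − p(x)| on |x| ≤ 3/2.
32/3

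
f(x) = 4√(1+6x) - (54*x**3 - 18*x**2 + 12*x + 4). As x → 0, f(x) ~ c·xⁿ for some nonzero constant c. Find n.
4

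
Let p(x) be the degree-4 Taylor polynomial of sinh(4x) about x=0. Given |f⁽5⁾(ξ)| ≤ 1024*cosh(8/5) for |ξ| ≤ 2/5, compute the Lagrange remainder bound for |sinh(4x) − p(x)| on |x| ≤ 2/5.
4096*cosh(8/5)/46875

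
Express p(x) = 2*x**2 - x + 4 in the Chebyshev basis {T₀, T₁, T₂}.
(5)T₀ - T₁ + T₂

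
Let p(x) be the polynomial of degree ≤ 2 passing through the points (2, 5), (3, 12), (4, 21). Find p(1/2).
-7/4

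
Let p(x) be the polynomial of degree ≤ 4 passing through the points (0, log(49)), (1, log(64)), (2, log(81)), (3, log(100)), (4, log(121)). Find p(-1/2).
log(425329947*sqrt(2)*203952175126733650112693245993877046952654351890833524620695789198653645039832247548693**(1/64)*3**(13/16)*5**(3/16)/1048576000)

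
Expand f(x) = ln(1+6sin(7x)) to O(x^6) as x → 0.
42*x - 882*x**2 + 24353*x**3 - 763518*x**4 + 102136139*x**5/4 + O(x**6)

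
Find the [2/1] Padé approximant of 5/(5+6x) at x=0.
1/(6*x/5 + 1)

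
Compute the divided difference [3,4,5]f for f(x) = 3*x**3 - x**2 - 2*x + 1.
35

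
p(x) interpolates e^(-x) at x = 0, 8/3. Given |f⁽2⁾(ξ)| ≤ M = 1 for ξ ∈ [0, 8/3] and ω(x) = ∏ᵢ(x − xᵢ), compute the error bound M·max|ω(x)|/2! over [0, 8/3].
8/9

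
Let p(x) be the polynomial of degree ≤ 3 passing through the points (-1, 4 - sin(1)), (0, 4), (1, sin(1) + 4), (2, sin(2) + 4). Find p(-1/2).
-5*sin(1)/8 + sin(2)/16 + 4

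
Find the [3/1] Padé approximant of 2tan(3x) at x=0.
18*x**3 + 6*x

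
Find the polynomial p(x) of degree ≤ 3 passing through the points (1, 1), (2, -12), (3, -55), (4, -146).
-3*x**3 + 3*x**2 - x + 2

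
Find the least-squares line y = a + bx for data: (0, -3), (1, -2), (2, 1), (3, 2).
a = -16/5, b = 9/5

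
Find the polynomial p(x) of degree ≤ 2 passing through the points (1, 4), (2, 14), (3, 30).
3*x**2 + x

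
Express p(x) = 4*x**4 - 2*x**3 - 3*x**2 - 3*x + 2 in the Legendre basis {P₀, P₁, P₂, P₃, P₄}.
(9/5)P₀ + (-21/5)P₁ + (2/7)P₂ + (-4/5)P₃ + (32/35)P₄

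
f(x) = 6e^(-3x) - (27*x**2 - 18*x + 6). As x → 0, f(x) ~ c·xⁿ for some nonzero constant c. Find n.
3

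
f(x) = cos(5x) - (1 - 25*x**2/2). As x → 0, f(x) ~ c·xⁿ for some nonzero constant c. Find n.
4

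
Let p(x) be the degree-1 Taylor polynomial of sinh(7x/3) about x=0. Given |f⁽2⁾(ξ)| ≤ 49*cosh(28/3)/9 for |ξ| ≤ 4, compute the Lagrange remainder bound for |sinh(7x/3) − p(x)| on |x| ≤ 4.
392*cosh(28/3)/9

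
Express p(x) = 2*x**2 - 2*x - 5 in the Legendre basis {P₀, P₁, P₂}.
(-13/3)P₀ + (-2)P₁ + (4/3)P₂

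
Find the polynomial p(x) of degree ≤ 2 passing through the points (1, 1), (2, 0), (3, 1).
x**2 - 4*x + 4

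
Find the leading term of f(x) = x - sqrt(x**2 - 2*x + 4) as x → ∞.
1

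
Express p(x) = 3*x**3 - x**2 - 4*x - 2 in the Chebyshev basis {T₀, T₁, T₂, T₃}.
(-5/2)T₀ + (-7/4)T₁ + (-1/2)T₂ + (3/4)T₃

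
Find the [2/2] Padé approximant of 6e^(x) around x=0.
(x**2/2 + 3*x + 6)/(x**2/12 - x/2 + 1)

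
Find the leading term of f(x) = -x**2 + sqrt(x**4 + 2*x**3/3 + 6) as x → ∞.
x/3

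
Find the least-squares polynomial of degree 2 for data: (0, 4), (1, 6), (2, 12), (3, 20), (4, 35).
21/5 + (-2/5)x + (2)x²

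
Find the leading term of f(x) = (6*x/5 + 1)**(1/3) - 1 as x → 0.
2*x/5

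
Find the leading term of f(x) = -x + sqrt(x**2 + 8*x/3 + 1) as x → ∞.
4/3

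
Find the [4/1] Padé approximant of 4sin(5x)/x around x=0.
625*x**4/6 - 250*x**2/3 + 20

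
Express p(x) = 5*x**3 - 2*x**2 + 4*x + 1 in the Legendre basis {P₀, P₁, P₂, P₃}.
(1/3)P₀ + (7)P₁ + (-4/3)P₂ + (2)P₃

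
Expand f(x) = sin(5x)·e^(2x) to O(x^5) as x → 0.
5*x + 10*x**2 - 65*x**3/6 - 35*x**4 + O(x**5)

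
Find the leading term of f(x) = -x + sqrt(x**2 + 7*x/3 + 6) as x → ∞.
7/6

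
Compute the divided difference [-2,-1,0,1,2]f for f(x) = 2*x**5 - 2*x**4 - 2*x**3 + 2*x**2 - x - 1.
-2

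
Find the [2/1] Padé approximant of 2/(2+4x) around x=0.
1/(2*x + 1)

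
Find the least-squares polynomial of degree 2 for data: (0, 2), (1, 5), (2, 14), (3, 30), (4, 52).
71/35 + (-5/14)x + (45/14)x²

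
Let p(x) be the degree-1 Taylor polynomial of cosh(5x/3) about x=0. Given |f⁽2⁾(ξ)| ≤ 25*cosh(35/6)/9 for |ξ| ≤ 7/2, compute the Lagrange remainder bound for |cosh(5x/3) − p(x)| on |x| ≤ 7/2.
1225*cosh(35/6)/72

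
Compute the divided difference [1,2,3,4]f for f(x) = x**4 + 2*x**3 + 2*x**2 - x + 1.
12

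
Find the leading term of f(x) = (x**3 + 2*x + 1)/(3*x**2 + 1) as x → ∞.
x/3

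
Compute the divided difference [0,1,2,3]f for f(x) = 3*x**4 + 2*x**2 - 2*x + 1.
18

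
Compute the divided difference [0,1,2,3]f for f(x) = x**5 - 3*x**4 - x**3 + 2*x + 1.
6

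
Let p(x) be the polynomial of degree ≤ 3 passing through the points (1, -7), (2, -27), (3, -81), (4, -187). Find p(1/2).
-33/8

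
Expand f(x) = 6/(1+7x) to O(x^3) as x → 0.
6 - 42*x + 294*x**2 + O(x**3)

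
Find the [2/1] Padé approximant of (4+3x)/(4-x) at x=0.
(3*x/4 + 1)/(1 - x/4)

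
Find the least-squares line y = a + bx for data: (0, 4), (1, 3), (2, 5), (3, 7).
a = 31/10, b = 11/10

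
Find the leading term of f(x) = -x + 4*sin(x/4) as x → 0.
-x**3/96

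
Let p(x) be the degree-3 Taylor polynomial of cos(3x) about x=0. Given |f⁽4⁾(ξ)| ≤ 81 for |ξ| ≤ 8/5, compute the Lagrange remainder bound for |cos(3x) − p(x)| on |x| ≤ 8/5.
13824/625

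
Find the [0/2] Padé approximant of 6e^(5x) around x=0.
6/(25*x**2/2 - 5*x + 1)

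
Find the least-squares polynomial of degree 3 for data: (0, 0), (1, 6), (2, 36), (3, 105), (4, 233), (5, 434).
-1/126 + (7/108)x + (407/126)x² + (305/108)x³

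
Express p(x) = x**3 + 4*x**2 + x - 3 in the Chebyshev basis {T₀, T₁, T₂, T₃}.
-T₀ + (7/4)T₁ + (2)T₂ + (1/4)T₃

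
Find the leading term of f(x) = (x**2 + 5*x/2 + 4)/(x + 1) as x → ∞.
x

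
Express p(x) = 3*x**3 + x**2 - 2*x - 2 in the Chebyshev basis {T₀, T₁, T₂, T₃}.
(-3/2)T₀ + (1/4)T₁ + (1/2)T₂ + (3/4)T₃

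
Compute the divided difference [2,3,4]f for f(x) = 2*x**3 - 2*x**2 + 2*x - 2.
16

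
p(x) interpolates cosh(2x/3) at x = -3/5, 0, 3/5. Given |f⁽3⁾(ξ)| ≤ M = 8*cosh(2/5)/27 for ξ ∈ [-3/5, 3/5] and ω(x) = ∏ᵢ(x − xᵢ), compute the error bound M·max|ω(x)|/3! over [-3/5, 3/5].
8*sqrt(3)*cosh(2/5)/3375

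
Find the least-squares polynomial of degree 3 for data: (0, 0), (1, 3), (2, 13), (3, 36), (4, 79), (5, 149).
-5/126 + (1595/756)x + (-4/63)x² + (121/108)x³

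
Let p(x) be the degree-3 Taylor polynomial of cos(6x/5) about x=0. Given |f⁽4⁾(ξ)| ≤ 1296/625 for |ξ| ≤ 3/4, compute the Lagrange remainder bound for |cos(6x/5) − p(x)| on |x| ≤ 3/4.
2187/80000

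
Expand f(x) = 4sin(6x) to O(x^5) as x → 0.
24*x - 144*x**3 + O(x**5)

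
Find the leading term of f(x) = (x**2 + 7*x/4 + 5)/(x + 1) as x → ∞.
x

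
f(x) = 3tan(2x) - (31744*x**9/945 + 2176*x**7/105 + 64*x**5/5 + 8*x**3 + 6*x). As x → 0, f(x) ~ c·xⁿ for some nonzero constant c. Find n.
11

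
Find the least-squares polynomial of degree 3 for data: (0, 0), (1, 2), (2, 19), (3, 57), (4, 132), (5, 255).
-5/21 + (17/18)x + (13/84)x² + (71/36)x³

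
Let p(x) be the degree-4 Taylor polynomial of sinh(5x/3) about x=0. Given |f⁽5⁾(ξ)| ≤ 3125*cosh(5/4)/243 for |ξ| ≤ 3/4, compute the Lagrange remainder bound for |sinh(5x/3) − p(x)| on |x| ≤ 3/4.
625*cosh(5/4)/24576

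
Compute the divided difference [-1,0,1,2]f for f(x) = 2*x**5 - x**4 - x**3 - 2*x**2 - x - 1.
7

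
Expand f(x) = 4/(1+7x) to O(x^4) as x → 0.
4 - 28*x + 196*x**2 - 1372*x**3 + O(x**4)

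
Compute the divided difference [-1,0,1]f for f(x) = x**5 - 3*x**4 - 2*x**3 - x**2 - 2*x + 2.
-4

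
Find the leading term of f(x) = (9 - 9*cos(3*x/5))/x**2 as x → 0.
81/50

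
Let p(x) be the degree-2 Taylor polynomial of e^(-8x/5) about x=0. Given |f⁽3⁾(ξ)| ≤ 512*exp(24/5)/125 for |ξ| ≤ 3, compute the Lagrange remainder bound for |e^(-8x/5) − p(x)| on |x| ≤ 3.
2304*exp(24/5)/125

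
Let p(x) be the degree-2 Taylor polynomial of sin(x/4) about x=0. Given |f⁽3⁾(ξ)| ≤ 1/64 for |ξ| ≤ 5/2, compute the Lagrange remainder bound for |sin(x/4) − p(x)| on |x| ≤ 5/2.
125/3072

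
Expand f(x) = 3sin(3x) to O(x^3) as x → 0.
9*x + O(x**3)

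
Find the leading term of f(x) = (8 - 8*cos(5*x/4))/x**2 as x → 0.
25/4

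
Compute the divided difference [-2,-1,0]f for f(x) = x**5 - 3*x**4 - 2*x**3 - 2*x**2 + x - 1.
-32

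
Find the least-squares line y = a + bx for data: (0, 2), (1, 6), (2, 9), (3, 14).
a = 19/10, b = 39/10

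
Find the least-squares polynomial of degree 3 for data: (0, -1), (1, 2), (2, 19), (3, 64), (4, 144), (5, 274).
-41/42 + (-241/252)x + (79/42)x² + (67/36)x³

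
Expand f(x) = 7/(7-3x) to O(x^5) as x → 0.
1 + 3*x/7 + 9*x**2/49 + 27*x**3/343 + 81*x**4/2401 + O(x**5)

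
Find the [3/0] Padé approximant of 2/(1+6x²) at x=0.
2 - 12*x**2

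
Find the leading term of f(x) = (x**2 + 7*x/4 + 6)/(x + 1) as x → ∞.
x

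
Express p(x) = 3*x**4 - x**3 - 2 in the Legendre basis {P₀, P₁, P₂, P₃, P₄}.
(-7/5)P₀ + (-3/5)P₁ + (12/7)P₂ + (-2/5)P₃ + (24/35)P₄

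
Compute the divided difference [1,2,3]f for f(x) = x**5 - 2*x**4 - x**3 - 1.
34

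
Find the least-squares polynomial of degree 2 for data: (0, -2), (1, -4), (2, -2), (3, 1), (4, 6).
-79/35 + (-153/70)x + (15/14)x²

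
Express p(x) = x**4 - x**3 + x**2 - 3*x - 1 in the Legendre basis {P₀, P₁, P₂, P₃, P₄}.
(-7/15)P₀ + (-18/5)P₁ + (26/21)P₂ + (-2/5)P₃ + (8/35)P₄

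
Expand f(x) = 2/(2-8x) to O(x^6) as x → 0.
1 + 4*x + 16*x**2 + 64*x**3 + 256*x**4 + 1024*x**5 + O(x**6)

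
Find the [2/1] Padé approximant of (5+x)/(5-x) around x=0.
(x/5 + 1)/(1 - x/5)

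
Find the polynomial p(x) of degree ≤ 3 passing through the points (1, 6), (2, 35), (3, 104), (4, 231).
3*x**3 + 2*x**2 + 2*x - 1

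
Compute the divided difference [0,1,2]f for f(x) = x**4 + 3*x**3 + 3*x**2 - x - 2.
19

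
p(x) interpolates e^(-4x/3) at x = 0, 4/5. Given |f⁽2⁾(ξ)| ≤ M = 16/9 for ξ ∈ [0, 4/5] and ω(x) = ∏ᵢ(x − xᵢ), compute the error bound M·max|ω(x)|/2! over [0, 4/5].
32/225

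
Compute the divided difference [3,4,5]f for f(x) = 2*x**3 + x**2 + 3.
25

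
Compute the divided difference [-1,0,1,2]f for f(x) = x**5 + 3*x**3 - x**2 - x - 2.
8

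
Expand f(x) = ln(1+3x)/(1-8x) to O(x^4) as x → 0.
3*x + 39*x**2/2 + 165*x**3 + O(x**4)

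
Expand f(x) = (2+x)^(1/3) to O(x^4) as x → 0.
2**(1/3) + 2**(1/3)*x/6 - 2**(1/3)*x**2/36 + 5*2**(1/3)*x**3/648 + O(x**4)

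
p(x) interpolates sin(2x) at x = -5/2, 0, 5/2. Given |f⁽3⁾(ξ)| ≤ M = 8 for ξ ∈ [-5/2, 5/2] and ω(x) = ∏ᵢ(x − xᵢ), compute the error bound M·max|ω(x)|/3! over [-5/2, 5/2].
125*sqrt(3)/27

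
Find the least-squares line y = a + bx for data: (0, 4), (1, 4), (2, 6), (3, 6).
a = 19/5, b = 4/5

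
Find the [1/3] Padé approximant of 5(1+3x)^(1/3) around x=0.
(25*x/2 + 5)/(x**3/3 - x**2/2 + 3*x/2 + 1)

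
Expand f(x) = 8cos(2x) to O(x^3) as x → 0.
8 - 16*x**2 + O(x**3)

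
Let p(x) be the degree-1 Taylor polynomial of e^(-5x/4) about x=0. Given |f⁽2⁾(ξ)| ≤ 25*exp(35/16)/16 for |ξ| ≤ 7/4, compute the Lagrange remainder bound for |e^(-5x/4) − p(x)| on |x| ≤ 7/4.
1225*exp(35/16)/512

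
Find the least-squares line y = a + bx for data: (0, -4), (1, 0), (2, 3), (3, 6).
a = -37/10, b = 33/10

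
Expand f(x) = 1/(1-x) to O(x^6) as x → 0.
1 + x + x**2 + x**3 + x**4 + x**5 + O(x**6)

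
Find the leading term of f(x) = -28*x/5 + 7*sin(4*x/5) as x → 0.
-224*x**3/375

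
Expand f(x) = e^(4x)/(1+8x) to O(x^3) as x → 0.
1 - 4*x + 40*x**2 + O(x**3)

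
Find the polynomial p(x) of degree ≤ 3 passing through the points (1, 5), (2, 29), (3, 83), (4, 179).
2*x**3 + 3*x**2 + x - 1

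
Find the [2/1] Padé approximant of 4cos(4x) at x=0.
4 - 32*x**2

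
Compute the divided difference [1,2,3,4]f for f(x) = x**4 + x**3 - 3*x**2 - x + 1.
11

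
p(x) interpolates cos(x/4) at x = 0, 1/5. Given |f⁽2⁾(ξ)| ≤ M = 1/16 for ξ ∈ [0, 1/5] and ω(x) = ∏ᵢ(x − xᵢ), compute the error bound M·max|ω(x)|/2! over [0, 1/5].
1/3200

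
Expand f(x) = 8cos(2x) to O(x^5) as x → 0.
8 - 16*x**2 + 16*x**4/3 + O(x**5)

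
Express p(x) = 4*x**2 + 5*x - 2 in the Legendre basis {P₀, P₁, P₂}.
(-2/3)P₀ + (5)P₁ + (8/3)P₂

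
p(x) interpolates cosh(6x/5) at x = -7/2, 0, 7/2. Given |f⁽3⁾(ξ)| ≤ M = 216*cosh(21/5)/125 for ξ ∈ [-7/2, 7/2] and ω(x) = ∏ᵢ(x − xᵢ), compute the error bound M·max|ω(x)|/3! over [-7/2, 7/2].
343*sqrt(3)*cosh(21/5)/125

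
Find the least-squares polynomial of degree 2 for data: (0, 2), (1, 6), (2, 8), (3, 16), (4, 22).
78/35 + (15/7)x + (5/7)x²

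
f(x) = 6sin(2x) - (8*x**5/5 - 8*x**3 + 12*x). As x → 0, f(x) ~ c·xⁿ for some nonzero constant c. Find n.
7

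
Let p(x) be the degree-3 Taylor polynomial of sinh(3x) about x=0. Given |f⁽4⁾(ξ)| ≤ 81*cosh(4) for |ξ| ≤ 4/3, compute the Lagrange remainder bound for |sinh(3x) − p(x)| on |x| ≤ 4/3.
32*cosh(4)/3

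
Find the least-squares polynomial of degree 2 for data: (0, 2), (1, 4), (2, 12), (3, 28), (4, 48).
66/35 + (-34/35)x + (22/7)x²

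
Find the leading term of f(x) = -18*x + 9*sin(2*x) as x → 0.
-12*x**3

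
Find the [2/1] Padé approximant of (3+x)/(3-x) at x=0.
(x/3 + 1)/(1 - x/3)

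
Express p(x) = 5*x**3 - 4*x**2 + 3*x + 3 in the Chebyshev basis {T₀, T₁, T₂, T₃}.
T₀ + (27/4)T₁ + (-2)T₂ + (5/4)T₃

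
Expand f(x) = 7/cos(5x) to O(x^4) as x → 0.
7 + 175*x**2/2 + O(x**4)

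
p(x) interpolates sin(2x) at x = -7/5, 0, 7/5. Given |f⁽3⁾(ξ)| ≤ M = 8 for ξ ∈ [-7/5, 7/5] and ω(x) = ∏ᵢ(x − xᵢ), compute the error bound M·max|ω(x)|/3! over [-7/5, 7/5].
2744*sqrt(3)/3375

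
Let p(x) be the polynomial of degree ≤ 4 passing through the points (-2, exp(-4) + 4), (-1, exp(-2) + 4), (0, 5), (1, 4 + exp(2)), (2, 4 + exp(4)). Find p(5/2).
5*(-84*exp(6) - 36*exp(2) + 7 + 178*exp(4) + 63*exp(8))*exp(-4)/128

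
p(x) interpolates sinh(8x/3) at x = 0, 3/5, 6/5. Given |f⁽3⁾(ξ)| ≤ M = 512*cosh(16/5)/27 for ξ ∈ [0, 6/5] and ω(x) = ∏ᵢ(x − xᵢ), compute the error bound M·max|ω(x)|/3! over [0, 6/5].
512*sqrt(3)*cosh(16/5)/3375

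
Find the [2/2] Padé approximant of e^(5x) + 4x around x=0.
(595*x**2/36 + 59*x/6 + 1)/(-125*x**2/36 + 5*x/6 + 1)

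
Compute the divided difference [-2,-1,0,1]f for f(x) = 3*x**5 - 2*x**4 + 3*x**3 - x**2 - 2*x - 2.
22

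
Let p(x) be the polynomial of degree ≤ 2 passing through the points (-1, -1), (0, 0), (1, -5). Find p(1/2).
-7/4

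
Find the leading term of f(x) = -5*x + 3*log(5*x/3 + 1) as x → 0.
-25*x**2/6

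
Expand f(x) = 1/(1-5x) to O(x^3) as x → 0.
1 + 5*x + 25*x**2 + O(x**3)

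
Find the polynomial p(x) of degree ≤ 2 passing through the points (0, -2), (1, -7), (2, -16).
-2*x**2 - 3*x - 2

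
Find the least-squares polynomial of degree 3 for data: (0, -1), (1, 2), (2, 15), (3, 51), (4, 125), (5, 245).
-6/7 + (26/21)x + (-23/28)x² + (25/12)x³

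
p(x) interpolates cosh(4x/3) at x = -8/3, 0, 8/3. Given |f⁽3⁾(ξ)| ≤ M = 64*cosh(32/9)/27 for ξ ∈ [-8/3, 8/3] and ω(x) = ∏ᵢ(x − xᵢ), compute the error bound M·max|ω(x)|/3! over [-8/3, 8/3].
32768*sqrt(3)*cosh(32/9)/19683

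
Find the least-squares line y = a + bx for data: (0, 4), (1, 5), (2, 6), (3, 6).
a = 21/5, b = 7/10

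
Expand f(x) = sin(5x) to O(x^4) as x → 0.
5*x - 125*x**3/6 + O(x**4)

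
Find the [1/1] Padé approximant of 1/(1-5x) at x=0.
1/(1 - 5*x)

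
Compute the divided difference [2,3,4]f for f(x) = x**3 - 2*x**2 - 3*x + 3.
7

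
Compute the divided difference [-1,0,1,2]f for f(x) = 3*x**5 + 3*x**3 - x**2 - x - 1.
18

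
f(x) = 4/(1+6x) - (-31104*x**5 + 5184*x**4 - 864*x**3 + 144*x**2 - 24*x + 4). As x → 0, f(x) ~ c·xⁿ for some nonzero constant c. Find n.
6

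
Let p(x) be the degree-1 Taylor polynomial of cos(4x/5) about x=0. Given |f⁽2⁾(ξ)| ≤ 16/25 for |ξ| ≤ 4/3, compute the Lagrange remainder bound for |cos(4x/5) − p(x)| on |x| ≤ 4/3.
128/225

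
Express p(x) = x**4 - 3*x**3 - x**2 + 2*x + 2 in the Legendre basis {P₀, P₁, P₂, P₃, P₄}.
(28/15)P₀ + (1/5)P₁ + (-2/21)P₂ + (-6/5)P₃ + (8/35)P₄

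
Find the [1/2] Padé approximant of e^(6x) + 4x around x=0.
(338*x/41 + 1)/(-18*x**2/41 - 72*x/41 + 1)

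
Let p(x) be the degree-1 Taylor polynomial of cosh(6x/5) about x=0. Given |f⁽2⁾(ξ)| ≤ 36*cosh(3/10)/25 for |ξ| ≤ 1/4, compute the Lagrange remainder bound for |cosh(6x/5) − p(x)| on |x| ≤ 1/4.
9*cosh(3/10)/200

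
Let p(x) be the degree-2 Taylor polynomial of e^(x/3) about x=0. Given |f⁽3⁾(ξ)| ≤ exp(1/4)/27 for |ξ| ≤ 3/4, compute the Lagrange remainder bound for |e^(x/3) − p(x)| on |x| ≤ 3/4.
exp(1/4)/384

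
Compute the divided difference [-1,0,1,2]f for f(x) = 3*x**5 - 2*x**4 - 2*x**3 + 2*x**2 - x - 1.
9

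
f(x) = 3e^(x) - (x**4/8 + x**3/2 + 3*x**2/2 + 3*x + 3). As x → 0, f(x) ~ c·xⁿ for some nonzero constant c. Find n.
5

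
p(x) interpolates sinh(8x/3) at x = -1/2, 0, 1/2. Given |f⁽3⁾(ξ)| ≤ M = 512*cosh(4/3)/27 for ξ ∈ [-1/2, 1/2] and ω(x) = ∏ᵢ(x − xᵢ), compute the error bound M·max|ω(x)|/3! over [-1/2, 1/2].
64*sqrt(3)*cosh(4/3)/729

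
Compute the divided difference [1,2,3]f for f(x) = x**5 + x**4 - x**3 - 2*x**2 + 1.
107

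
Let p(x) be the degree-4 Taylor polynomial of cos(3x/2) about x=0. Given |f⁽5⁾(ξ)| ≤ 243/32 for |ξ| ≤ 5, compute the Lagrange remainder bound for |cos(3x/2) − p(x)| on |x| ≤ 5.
50625/256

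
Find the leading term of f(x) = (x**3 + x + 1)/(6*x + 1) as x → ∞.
x**2/6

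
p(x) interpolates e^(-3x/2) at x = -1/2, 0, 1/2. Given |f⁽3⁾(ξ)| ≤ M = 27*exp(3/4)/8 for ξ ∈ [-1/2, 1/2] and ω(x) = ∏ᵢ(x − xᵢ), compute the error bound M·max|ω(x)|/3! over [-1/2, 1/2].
sqrt(3)*exp(3/4)/64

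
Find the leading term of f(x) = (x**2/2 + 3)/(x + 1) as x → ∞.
x/2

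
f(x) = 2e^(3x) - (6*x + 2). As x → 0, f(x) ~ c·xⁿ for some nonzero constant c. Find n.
2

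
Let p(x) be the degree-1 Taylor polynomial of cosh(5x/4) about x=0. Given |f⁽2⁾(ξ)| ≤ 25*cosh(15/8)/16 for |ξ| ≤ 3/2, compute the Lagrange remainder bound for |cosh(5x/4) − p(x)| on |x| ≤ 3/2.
225*cosh(15/8)/128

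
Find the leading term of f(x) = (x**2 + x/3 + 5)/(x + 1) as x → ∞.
x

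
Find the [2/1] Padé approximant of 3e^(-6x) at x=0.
(18*x**2 - 12*x + 3)/(2*x + 1)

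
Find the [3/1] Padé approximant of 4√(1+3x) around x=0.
(-27*x**3/16 + 27*x**2/4 + 27*x/2 + 4)/(15*x/8 + 1)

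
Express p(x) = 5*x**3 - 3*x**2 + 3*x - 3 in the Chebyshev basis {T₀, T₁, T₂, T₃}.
(-9/2)T₀ + (27/4)T₁ + (-3/2)T₂ + (5/4)T₃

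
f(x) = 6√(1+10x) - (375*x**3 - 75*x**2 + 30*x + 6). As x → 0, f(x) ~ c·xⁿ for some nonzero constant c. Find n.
4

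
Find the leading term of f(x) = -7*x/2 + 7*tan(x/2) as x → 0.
7*x**3/24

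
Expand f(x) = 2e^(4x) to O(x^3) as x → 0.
2 + 8*x + 16*x**2 + O(x**3)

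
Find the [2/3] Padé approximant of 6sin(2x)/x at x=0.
(12 - 28*x**2/5)/(x**2/5 + 1)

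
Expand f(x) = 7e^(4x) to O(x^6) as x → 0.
7 + 28*x + 56*x**2 + 224*x**3/3 + 224*x**4/3 + 896*x**5/15 + O(x**6)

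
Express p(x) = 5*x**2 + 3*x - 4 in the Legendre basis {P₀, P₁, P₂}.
(-7/3)P₀ + (3)P₁ + (10/3)P₂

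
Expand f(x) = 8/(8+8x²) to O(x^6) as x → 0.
1 - x**2 + x**4 + O(x**6)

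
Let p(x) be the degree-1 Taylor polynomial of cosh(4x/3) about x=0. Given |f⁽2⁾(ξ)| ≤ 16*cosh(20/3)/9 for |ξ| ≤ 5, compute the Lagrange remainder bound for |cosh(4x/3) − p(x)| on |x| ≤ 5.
200*cosh(20/3)/9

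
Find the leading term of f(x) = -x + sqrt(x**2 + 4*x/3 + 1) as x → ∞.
2/3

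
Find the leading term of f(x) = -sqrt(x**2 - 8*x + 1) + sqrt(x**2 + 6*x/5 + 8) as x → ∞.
23/5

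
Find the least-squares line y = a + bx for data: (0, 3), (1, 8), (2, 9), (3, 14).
a = 17/5, b = 17/5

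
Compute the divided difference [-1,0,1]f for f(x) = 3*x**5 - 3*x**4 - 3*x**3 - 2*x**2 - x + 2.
-5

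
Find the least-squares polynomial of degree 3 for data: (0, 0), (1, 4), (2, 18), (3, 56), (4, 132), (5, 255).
10/63 + (761/378)x + (-179/252)x² + (227/108)x³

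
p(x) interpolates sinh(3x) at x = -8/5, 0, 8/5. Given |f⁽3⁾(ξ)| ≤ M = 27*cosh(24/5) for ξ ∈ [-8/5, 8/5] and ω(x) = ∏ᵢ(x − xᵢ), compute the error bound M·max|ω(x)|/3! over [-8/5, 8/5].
512*sqrt(3)*cosh(24/5)/125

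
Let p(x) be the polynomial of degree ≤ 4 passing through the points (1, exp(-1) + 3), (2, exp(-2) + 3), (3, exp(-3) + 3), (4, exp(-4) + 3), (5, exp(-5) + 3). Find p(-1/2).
(-2772*exp(3) - 1540*e + 315 + 2970*exp(2) + 384*exp(5) + 1155*exp(4))*exp(-5)/128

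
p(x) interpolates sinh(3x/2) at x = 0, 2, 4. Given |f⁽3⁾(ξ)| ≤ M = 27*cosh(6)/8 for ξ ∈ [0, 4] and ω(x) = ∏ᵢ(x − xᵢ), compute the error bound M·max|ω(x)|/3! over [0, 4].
sqrt(3)*cosh(6)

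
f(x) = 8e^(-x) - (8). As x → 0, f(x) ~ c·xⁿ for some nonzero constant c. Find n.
1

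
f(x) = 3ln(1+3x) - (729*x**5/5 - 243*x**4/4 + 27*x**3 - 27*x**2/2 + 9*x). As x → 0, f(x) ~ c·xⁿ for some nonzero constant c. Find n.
6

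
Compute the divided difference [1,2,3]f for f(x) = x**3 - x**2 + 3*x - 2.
5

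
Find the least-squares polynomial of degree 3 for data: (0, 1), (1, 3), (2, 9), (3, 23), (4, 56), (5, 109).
131/126 + (1735/756)x + (-86/63)x² + (113/108)x³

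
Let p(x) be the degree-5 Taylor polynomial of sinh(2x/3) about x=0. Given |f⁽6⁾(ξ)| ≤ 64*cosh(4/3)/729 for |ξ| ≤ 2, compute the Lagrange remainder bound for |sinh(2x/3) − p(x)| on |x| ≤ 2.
256*cosh(4/3)/32805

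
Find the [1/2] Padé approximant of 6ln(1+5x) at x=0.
30*x/(-25*x**2/12 + 5*x/2 + 1)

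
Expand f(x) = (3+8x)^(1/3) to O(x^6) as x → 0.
3**(1/3) + 8*3**(1/3)*x/9 - 64*3**(1/3)*x**2/81 + 2560*3**(1/3)*x**3/2187 - 40960*3**(1/3)*x**4/19683 + 720896*3**(1/3)*x**5/177147 + O(x**6)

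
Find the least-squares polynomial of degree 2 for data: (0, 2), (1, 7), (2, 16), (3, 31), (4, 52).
78/35 + (54/35)x + (19/7)x²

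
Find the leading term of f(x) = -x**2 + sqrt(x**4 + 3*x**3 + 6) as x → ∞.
3*x/2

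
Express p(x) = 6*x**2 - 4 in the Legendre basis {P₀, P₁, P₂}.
(-2)P₀ + (4)P₂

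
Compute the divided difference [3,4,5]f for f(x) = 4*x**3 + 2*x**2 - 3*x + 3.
50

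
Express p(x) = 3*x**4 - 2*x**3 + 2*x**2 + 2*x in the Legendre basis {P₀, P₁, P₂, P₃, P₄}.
(19/15)P₀ + (4/5)P₁ + (64/21)P₂ + (-4/5)P₃ + (24/35)P₄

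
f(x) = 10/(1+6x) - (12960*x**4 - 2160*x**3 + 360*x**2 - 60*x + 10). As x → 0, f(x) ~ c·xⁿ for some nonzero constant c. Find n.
5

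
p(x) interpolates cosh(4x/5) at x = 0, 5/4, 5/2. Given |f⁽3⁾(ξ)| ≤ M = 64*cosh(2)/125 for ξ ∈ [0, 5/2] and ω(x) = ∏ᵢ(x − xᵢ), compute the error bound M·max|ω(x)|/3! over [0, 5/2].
sqrt(3)*cosh(2)/27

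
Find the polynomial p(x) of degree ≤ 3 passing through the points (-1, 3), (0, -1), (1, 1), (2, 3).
-x**3 + 3*x**2 - 1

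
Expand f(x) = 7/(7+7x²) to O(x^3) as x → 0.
1 - x**2 + O(x**3)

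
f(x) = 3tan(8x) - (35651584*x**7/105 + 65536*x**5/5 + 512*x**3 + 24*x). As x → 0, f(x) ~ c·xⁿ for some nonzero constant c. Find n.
9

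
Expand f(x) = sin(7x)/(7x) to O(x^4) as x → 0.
1 - 49*x**2/6 + O(x**4)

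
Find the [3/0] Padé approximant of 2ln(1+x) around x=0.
x*(2*x**2 - 3*x + 6)/3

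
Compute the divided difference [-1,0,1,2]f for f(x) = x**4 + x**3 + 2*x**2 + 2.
3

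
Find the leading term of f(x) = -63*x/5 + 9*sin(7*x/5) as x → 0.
-1029*x**3/250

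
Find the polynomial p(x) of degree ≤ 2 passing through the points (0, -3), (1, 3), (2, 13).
2*x**2 + 4*x - 3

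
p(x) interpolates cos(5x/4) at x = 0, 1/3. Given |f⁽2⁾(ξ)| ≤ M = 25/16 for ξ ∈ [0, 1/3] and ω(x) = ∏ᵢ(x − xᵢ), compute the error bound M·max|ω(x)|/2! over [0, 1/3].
25/1152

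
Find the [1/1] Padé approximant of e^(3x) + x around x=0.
(23*x/8 + 1)/(1 - 9*x/8)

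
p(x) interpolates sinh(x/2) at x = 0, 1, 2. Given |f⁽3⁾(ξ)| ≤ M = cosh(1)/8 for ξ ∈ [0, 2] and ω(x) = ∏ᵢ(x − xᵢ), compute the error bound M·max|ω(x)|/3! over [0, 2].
sqrt(3)*cosh(1)/216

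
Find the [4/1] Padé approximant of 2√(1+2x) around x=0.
(3*x**4/20 - 2*x**3/5 + 9*x**2/5 + 24*x/5 + 2)/(7*x/5 + 1)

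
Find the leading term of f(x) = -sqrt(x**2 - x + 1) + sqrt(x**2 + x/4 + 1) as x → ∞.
5/8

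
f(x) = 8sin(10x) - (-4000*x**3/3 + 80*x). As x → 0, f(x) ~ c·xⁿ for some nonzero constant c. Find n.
5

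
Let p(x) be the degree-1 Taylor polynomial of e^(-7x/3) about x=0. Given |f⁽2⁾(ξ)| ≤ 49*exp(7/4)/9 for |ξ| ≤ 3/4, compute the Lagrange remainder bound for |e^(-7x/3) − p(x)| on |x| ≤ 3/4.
49*exp(7/4)/32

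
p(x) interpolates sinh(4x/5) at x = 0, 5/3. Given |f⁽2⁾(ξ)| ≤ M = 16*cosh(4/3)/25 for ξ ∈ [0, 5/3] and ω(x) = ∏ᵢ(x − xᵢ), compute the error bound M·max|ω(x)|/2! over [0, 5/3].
2*cosh(4/3)/9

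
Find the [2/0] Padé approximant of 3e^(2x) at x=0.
6*x**2 + 6*x + 3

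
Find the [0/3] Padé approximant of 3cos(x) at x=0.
3/(x**2/2 + 1)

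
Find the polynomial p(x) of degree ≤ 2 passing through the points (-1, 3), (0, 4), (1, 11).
3*x**2 + 4*x + 4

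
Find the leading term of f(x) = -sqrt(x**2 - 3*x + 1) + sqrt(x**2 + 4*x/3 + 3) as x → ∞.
13/6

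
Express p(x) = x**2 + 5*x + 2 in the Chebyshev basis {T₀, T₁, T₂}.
(5/2)T₀ + (5)T₁ + (1/2)T₂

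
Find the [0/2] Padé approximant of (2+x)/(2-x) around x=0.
1/(x**2/2 - x + 1)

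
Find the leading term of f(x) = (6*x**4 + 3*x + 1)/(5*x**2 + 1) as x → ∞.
6*x**2/5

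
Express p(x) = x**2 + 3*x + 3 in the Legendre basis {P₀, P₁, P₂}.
(10/3)P₀ + (3)P₁ + (2/3)P₂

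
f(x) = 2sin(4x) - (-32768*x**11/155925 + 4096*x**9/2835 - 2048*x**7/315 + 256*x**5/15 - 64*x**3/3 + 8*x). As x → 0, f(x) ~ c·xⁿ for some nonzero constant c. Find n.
13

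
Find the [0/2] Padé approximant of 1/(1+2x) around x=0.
1/(2*x + 1)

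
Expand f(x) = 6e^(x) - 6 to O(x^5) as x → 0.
6*x + 3*x**2 + x**3 + x**4/4 + O(x**5)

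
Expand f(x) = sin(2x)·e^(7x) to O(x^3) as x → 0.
2*x + 14*x**2 + O(x**3)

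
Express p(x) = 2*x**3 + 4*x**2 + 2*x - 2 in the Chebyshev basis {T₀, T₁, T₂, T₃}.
(7/2)T₁ + (2)T₂ + (1/2)T₃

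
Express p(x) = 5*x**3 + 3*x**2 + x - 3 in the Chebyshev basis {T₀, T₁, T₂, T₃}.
(-3/2)T₀ + (19/4)T₁ + (3/2)T₂ + (5/4)T₃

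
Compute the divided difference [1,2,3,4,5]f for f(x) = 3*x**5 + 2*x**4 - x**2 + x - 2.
47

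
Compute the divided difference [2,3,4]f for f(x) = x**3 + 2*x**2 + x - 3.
11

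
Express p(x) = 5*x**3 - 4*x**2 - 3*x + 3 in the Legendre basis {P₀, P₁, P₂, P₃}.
(5/3)P₀ + (-8/3)P₂ + (2)P₃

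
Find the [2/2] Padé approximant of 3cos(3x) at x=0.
(3 - 45*x**2/4)/(3*x**2/4 + 1)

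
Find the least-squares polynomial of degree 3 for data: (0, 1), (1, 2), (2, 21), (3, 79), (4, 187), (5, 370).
20/21 + (-311/126)x + (11/21)x² + (53/18)x³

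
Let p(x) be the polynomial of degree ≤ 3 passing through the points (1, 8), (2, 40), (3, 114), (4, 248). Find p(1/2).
17/8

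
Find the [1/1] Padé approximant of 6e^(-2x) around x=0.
(6 - 6*x)/(x + 1)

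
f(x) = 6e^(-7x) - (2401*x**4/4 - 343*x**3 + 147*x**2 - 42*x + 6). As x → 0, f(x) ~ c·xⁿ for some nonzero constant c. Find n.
5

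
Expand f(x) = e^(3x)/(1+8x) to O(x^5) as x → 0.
1 - 5*x + 89*x**2/2 - 703*x**3/2 + 22523*x**4/8 + O(x**5)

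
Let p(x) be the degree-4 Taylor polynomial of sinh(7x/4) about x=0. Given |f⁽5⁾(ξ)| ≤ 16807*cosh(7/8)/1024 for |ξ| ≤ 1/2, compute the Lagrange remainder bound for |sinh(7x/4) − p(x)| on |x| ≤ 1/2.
16807*cosh(7/8)/3932160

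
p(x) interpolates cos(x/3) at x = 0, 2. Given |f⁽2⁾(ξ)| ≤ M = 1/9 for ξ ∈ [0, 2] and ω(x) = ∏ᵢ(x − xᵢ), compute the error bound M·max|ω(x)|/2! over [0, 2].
1/18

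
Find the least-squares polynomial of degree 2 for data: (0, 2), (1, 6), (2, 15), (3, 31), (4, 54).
78/35 + (3/70)x + (45/14)x²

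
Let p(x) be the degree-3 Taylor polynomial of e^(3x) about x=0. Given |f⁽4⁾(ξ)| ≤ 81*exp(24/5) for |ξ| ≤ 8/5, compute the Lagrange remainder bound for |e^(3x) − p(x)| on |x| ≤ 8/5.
13824*exp(24/5)/625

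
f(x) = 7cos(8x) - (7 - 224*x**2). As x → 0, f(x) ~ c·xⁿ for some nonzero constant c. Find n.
4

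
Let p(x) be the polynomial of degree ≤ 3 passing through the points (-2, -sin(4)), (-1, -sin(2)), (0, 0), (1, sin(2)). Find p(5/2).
-15*sin(2)/8 + 35*sin(4)/16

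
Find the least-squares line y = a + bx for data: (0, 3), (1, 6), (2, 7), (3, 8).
a = 18/5, b = 8/5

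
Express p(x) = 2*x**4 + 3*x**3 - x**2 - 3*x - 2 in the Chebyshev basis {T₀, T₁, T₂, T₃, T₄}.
(-7/4)T₀ + (-3/4)T₁ + (1/2)T₂ + (3/4)T₃ + (1/4)T₄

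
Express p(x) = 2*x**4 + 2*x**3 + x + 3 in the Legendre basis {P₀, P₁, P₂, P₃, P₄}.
(17/5)P₀ + (11/5)P₁ + (8/7)P₂ + (4/5)P₃ + (16/35)P₄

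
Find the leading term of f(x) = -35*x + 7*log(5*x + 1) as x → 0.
-175*x**2/2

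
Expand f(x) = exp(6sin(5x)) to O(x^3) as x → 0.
1 + 30*x + 450*x**2 + O(x**3)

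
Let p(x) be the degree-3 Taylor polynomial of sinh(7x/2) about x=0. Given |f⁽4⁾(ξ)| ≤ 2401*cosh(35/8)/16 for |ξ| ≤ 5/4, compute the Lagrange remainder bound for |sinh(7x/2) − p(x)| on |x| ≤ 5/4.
1500625*cosh(35/8)/98304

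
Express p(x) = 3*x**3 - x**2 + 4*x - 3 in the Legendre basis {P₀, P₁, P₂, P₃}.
(-10/3)P₀ + (29/5)P₁ + (-2/3)P₂ + (6/5)P₃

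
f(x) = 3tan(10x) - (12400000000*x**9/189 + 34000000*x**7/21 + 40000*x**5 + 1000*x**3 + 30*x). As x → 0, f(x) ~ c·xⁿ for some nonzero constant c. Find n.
11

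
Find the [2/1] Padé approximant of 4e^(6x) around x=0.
(24*x**2 + 16*x + 4)/(1 - 2*x)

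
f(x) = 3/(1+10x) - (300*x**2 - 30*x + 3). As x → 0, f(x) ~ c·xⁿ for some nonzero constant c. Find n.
3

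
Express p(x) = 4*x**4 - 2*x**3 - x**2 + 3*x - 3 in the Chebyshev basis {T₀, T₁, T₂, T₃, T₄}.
(-2)T₀ + (3/2)T₁ + (3/2)T₂ + (-1/2)T₃ + (1/2)T₄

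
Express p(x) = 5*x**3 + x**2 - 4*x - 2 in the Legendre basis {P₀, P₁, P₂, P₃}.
(-5/3)P₀ - P₁ + (2/3)P₂ + (2)P₃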